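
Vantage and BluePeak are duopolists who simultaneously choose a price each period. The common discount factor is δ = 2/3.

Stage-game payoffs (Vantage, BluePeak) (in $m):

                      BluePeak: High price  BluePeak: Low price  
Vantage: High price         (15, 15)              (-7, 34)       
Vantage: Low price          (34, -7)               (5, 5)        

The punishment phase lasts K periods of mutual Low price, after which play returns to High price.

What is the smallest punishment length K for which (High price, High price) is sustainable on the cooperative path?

Need Σ_{k=1}^{K} δ^k ≥ (34−15)/(15−5) = 1.9000 at δ = 2/3.
At K = 7 the sum is 1.8829 < 1.9000; at K = 8 it is 1.9220 ≥ 1.9000.
So the minimum punishment length is K = 8.

8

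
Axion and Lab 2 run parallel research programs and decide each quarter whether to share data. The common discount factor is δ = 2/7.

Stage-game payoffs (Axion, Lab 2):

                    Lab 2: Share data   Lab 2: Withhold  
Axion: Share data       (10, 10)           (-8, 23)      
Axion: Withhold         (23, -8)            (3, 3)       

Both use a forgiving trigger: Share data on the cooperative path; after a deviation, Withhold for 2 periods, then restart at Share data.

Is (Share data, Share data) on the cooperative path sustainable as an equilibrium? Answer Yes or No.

No

IC: δ+…+δ^2 ≥ (23−10)/(10−3) = 13/7.
At δ = 2/7: partial sum = 0.3673 < 1.8571. Cooperation not sustainable.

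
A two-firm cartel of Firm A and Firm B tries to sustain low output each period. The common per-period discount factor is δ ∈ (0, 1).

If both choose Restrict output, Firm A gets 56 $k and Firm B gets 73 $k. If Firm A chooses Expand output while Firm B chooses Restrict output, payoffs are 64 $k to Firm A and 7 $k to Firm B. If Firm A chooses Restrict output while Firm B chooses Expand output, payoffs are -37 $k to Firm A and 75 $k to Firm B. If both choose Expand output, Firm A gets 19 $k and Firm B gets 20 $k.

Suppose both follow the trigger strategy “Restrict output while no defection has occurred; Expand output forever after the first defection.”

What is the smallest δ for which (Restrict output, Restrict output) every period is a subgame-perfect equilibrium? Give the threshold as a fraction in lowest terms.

Firm A's threshold: (64−56)/(64−19) = 8/45.
Firm B's threshold: (75−73)/(75−20) = 2/55.
8/45 > 2/55, so Firm A binds and δ* = 8/45.

8/45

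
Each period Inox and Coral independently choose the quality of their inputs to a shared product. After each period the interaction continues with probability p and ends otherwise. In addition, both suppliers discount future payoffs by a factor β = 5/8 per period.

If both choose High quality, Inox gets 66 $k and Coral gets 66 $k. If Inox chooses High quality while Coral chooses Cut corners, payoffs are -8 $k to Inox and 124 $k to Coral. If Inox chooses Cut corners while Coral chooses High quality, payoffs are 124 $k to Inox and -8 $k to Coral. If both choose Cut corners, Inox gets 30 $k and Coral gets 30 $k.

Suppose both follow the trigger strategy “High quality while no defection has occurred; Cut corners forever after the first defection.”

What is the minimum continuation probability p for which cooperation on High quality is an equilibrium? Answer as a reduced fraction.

Expected continuation weight on next period's payoff is β·p = 5/8·p, which plays the role of the discount factor.
Cooperation requires 5/8·p ≥ (124−66)/(124−30) = 29/47, hence p ≥ 232/235.

232/235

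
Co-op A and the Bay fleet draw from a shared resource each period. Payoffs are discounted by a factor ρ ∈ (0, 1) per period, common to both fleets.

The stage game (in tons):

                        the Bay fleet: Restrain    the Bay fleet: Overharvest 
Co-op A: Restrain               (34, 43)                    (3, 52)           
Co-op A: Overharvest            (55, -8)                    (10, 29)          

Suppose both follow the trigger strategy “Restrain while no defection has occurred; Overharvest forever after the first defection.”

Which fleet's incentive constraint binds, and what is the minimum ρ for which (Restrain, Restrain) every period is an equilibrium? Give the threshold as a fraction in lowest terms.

Co-op A; ρ ≥ 7/15

For Co-op A: deviation gain 55−34 = 21, per-period punishment loss 34−10 = 24. IC gives ρ ≥ 21/45 = 7/15.
For the Bay fleet: gain 9, loss 14 per period, so ρ ≥ 9/23.
The tighter constraint is Co-op A's, so cooperation needs ρ ≥ 7/15.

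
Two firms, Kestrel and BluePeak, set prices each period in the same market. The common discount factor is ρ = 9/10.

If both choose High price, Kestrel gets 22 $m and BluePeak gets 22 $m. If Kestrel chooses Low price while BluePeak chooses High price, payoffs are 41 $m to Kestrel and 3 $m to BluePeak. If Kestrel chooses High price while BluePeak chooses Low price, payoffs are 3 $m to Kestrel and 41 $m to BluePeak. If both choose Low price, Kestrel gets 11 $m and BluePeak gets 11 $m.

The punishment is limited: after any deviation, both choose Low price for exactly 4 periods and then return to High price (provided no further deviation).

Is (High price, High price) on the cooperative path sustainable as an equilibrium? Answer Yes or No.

A one-shot deviation gives 41 now, then 11 for 4 periods, then back to 22.
Gain from deviating: (41−22) today; loss: (22−11) in each of the next 4 periods.
No-deviation condition: (22−11)(ρ+…+ρ^4) ≥ 41−22, i.e. ρ+…+ρ^4 ≥ 19/11.
At ρ = 9/10: ρ+…+ρ^4 = 3.0951 ≥ 1.7273.
So cooperation is sustainable.

Yes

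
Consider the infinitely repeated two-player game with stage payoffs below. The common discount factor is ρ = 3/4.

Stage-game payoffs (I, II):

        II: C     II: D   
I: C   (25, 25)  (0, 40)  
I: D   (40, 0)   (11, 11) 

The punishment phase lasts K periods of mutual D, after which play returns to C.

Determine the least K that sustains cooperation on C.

No profitable deviation requires (25−11)(ρ+…+ρ^K) ≥ 40−25, i.e. ρ+…+ρ^K ≥ 15/14 ≈ 1.0714.
With ρ = 3/4, the partial sums are K=1: 0.7500, K=2: 1.3125.
K = 2 is the first length at which the sum reaches 1.0714.

2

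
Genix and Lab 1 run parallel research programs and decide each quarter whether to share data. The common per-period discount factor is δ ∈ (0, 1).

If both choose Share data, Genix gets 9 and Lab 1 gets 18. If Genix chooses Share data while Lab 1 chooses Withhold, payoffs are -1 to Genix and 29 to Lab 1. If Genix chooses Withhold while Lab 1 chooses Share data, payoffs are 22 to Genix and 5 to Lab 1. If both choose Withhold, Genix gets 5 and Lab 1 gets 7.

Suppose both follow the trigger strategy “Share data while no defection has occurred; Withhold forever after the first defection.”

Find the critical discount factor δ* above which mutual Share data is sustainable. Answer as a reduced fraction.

13/17

Genix: cooperation gives 9 each period; deviation gives 22 once then 5 forever.
  9/(1−δ) ≥ 22 + 5δ/(1−δ) ⇒ δ ≥ 13/17.
Lab 1: cooperation gives 18 each period; deviation gives 29 once then 7 forever.
  δ ≥ 11/22 = 1/2.
Both must hold, so the binding constraint is Genix's: δ ≥ 13/17.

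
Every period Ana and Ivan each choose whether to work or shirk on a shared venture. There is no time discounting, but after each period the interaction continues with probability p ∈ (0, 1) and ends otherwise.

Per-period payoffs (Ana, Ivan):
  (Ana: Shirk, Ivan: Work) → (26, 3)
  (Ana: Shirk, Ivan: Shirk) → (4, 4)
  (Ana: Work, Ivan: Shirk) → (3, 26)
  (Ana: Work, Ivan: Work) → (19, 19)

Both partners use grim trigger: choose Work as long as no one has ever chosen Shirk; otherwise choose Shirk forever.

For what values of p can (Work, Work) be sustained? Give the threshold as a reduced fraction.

With no time discounting, the continuation probability p plays the role of the discount factor.
Grim-trigger IC: 19/(1−p) ≥ 26 + 4p/(1−p) ⇒ p ≥ (26−19)/(26−4) = 7/22.

7/22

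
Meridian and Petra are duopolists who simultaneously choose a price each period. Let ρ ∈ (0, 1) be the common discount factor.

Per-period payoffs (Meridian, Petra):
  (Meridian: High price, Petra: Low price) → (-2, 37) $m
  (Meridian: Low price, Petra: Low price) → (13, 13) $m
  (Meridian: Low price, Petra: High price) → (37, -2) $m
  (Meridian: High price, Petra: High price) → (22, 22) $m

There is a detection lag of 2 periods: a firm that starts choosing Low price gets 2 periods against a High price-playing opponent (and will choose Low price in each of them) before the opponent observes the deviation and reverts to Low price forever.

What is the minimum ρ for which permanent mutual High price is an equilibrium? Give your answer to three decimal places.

0.791

The best deviation is to choose Low price for all 2 undetected periods, earning 37 each, then 13 forever once detected.
Deviation value: 37(1−ρ^2)/(1−ρ) + 13ρ^2/(1−ρ); cooperation value: 22/(1−ρ).
IC: 22 ≥ 37(1−ρ^2) + 13ρ^2 = 37 − 24ρ^2.
So ρ^2 ≥ 15/24 = 5/8, giving ρ ≥ (5/8)^(1/2) ≈ 0.791.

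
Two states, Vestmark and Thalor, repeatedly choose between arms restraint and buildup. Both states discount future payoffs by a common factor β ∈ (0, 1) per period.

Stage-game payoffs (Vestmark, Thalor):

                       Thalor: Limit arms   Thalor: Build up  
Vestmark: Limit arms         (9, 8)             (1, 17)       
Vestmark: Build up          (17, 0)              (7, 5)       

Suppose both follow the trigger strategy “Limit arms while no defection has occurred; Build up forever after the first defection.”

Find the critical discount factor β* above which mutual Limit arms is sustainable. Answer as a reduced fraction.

Vestmark: cooperation gives 9 each period; deviation gives 17 once then 7 forever.
  9/(1−β) ≥ 17 + 7β/(1−β) ⇒ β ≥ 8/10 = 4/5.
Thalor: cooperation gives 8 each period; deviation gives 17 once then 5 forever.
  β ≥ 9/12 = 3/4.
Both must hold, so the binding constraint is Vestmark's: β ≥ 4/5.

4/5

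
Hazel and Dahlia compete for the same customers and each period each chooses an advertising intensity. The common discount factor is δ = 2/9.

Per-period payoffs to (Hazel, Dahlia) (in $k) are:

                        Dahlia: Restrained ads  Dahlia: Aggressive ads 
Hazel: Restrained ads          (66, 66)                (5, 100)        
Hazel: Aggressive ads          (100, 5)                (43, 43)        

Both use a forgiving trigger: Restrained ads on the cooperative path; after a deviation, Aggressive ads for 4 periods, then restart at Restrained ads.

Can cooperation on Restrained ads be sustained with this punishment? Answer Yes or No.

No

A one-shot deviation gives 100 now, then 43 for 4 periods, then back to 66.
Gain from deviating: (100−66) today; loss: (66−43) in each of the next 4 periods.
No-deviation condition: (66−43)(δ+…+δ^4) ≥ 100−66, i.e. δ+…+δ^4 ≥ 34/23.
At δ = 2/9: δ+…+δ^4 = 0.2850 < 1.4783.
So cooperation is not sustainable.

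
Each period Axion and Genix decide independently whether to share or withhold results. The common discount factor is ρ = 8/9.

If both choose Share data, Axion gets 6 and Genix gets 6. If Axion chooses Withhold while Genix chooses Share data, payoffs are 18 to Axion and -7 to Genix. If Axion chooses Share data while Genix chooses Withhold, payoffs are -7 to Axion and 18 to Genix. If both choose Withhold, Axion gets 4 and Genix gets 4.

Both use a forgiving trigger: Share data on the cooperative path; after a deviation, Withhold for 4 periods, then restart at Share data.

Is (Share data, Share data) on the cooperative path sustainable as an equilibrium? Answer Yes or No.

A one-shot deviation gives 18 now, then 4 for 4 periods, then back to 6.
Gain from deviating: (18−6) today; loss: (6−4) in each of the next 4 periods.
No-deviation condition: (6−4)(ρ+…+ρ^4) ≥ 18−6, i.e. ρ+…+ρ^4 ≥ 6.
At ρ = 8/9: ρ+…+ρ^4 = 3.0056 < 6.0000.
So cooperation is not sustainable.

No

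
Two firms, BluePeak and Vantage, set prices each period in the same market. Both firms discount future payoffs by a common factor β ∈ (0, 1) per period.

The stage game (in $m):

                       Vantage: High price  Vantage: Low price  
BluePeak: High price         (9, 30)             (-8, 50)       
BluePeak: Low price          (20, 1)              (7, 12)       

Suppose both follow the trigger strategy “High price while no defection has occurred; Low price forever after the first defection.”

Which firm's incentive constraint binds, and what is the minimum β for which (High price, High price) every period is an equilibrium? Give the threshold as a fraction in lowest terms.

BluePeak: cooperation gives 9 each period; deviation gives 20 once then 7 forever.
  9/(1−β) ≥ 20 + 7β/(1−β) ⇒ β ≥ 11/13.
Vantage: cooperation gives 30 each period; deviation gives 50 once then 12 forever.
  β ≥ 20/38 = 10/19.
Both must hold, so the binding constraint is BluePeak's: β ≥ 11/13.

BluePeak; β ≥ 11/13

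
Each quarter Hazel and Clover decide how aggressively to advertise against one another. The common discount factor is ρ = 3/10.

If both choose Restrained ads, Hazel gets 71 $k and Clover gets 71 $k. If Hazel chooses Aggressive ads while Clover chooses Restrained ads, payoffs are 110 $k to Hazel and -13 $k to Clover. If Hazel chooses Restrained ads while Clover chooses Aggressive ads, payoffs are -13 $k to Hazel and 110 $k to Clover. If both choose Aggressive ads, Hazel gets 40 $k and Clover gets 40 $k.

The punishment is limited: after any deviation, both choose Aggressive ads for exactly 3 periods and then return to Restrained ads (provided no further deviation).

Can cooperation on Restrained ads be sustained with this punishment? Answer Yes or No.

Comparing payoff streams over the 4 periods until play realigns: cooperate → 71(1+ρ+…+ρ^3); deviate → 110 + 40(ρ+…+ρ^3).
Cooperation is sustained iff (71−40)(ρ+…+ρ^3) ≥ 110−71.
ρ+…+ρ^3 = 3/10·(1−(3/10)^3)/(1−3/10) = 0.4170, and (110−71)/(71−40) = 1.2581.
0.4170 < 1.2581, so cooperation is not sustainable.

No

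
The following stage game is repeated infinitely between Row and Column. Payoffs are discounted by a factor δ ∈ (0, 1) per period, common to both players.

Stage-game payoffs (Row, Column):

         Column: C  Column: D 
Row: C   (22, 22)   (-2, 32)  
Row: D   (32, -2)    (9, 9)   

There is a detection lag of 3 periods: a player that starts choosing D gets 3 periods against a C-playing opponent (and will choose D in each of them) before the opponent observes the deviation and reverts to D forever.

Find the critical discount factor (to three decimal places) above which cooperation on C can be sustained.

The best deviation is to choose D for all 3 undetected periods, earning 32 each, then 9 forever once detected.
Deviation value: 32(1−δ^3)/(1−δ) + 9δ^3/(1−δ); cooperation value: 22/(1−δ).
IC: 22 ≥ 32(1−δ^3) + 9δ^3 = 32 − 23δ^3.
So δ^3 ≥ 10/23, giving δ ≥ (10/23)^(1/3) ≈ 0.758.

0.758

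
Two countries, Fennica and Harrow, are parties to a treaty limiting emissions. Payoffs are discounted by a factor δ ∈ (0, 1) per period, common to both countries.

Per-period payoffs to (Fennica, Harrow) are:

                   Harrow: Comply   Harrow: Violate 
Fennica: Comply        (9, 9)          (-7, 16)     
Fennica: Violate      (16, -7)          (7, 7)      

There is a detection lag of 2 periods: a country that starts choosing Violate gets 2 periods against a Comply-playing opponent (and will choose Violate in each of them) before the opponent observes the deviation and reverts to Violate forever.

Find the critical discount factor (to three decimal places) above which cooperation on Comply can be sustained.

0.882

A deviator earns 16 for 2 periods, then 7 forever; cooperating earns 9 forever. Multiplying the IC by (1−δ):
9 ≥ 16(1−δ^2) + 7δ^2, so 9·δ^2 ≥ 7 and δ^2 ≥ 7/9.
δ ≥ (7/9)^(1/2) ≈ 0.882.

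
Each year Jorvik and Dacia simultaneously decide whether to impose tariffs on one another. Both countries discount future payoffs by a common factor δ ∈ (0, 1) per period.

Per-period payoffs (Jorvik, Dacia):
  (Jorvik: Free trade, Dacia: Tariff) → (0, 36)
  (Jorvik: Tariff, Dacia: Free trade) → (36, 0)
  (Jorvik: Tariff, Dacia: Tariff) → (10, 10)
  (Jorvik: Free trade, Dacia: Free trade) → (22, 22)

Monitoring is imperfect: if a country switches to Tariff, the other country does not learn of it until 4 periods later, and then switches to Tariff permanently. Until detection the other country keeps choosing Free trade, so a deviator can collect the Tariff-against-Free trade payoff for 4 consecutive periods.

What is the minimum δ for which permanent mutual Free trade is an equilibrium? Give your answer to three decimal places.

0.857

A deviator earns 36 for 4 periods, then 10 forever; cooperating earns 22 forever. Multiplying the IC by (1−δ):
22 ≥ 36(1−δ^4) + 10δ^4, so 26·δ^4 ≥ 14 and δ^4 ≥ 7/13.
δ ≥ (7/13)^(1/4) ≈ 0.857.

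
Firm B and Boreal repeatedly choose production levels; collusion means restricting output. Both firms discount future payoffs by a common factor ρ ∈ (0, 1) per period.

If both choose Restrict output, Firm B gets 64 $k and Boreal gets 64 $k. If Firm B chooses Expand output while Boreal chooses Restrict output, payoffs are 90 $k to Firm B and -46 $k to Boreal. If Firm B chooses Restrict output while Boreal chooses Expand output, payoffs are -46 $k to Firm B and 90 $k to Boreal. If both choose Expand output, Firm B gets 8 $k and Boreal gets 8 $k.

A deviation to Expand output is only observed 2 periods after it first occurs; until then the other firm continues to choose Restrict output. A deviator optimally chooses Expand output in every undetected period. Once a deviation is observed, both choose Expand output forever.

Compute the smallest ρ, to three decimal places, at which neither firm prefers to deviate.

Deviating for the 2 undetected periods gains 90−64 = 26 per period over cooperation, then loses 64−8 = 56 per period forever once punishment starts.
Gain: 26(1 + ρ + … + ρ^1); loss: 56·ρ^2/(1−ρ).
No profitable deviation ⇔ 26(1−ρ^2) ≤ 56·ρ^2, i.e. ρ^2 ≥ 26/(26+56) = 13/41.
Hence ρ ≥ (13/41)^(1/2) ≈ 0.563.

0.563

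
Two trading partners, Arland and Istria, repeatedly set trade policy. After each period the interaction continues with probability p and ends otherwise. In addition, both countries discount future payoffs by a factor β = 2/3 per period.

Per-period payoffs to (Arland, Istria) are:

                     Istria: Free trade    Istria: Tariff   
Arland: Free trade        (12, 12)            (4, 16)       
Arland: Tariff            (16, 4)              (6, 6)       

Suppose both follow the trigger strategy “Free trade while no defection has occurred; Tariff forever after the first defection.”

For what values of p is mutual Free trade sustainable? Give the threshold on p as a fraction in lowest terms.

3/5

Expected continuation weight on next period's payoff is β·p = 2/3·p, which plays the role of the discount factor.
Cooperation requires 2/3·p ≥ (16−12)/(16−6) = 2/5, hence p ≥ 3/5.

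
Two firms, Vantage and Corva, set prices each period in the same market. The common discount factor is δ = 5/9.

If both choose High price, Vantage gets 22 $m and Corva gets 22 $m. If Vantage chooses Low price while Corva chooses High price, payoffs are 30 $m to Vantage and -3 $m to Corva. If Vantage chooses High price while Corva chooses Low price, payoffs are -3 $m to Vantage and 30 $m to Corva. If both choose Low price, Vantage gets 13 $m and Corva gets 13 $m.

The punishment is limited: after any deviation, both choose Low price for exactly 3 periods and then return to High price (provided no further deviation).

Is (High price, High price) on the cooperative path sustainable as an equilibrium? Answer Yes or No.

IC: δ+…+δ^3 ≥ (30−22)/(22−13) = 8/9.
At δ = 5/9: partial sum = 1.0357 ≥ 0.8889. Cooperation sustainable.

Yes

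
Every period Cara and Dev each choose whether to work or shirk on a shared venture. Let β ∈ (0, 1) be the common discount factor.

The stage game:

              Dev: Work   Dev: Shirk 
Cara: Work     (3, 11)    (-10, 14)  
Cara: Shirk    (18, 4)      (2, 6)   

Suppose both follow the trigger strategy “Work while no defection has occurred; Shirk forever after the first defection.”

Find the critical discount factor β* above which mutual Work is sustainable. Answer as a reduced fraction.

15/16

Cara's threshold: (18−3)/(18−2) = 15/16.
Dev's threshold: (14−11)/(14−6) = 3/8.
15/16 > 3/8, so Cara binds and β* = 15/16.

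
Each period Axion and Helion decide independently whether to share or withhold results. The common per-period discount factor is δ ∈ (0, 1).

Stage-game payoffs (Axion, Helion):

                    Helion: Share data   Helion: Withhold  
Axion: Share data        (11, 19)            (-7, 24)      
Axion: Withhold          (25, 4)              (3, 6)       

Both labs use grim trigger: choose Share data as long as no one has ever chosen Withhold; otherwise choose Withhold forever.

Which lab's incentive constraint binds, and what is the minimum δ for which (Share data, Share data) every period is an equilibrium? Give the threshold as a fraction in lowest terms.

Axion; δ ≥ 7/11

Axion: cooperation gives 11 each period; deviation gives 25 once then 3 forever.
  11/(1−δ) ≥ 25 + 3δ/(1−δ) ⇒ δ ≥ 14/22 = 7/11.
Helion: cooperation gives 19 each period; deviation gives 24 once then 6 forever.
  δ ≥ 5/18.
Both must hold, so the binding constraint is Axion's: δ ≥ 7/11.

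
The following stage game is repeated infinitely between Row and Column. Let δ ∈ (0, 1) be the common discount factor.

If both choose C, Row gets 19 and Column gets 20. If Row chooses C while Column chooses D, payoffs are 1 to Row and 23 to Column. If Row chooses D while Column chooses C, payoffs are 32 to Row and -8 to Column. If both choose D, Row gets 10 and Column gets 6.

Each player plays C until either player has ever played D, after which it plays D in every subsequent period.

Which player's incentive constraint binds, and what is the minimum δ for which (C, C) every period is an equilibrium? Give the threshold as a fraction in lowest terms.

For Row: deviation gain 32−19 = 13, per-period punishment loss 19−10 = 9. IC gives δ ≥ 13/22.
For Column: gain 3, loss 14 per period, so δ ≥ 3/17.
The tighter constraint is Row's, so cooperation needs δ ≥ 13/22.

Row; δ ≥ 13/22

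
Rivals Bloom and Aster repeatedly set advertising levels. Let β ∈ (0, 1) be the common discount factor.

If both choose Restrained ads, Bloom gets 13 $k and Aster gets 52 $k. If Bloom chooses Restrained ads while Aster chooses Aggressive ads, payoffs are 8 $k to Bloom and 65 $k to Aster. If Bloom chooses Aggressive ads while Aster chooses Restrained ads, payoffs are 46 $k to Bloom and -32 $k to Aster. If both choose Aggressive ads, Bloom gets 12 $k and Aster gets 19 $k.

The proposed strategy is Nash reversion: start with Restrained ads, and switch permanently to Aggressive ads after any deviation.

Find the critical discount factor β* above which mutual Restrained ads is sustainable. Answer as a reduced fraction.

33/34

Bloom: cooperation gives 13 each period; deviation gives 46 once then 12 forever.
  13/(1−β) ≥ 46 + 12β/(1−β) ⇒ β ≥ 33/34.
Aster: cooperation gives 52 each period; deviation gives 65 once then 19 forever.
  β ≥ 13/46.
Both must hold, so the binding constraint is Bloom's: β ≥ 33/34.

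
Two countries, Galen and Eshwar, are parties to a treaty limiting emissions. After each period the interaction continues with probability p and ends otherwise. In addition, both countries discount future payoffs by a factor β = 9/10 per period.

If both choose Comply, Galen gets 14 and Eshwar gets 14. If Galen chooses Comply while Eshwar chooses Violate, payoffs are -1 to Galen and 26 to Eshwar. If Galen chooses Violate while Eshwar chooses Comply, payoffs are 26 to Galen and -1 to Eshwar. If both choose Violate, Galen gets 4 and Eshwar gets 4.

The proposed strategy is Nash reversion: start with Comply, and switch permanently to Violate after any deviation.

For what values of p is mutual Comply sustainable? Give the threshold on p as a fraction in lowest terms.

Expected continuation weight on next period's payoff is β·p = 9/10·p, which plays the role of the discount factor.
Cooperation requires 9/10·p ≥ (26−14)/(26−4) = 6/11, hence p ≥ 20/33.

20/33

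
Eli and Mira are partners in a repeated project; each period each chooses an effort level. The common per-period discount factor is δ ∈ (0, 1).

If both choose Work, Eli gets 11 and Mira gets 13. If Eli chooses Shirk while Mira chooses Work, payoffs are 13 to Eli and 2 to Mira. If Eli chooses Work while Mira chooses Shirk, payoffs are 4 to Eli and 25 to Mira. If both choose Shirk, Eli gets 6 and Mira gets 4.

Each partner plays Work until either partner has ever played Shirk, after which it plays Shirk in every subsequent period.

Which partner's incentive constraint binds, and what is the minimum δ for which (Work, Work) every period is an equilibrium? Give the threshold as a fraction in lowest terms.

Mira; δ ≥ 4/7

Eli: cooperation gives 11 each period; deviation gives 13 once then 6 forever.
  11/(1−δ) ≥ 13 + 6δ/(1−δ) ⇒ δ ≥ 2/7.
Mira: cooperation gives 13 each period; deviation gives 25 once then 4 forever.
  δ ≥ 12/21 = 4/7.
Both must hold, so the binding constraint is Mira's: δ ≥ 4/7.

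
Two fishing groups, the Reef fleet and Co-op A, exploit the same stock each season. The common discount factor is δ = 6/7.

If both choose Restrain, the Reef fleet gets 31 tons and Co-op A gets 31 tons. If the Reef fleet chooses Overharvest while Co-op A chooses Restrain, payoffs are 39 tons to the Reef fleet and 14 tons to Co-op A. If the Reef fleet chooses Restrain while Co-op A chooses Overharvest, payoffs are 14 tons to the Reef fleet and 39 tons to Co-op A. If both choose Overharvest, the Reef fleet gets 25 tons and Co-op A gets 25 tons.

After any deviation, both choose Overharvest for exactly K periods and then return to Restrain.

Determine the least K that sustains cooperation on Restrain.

2

IC: δ(1−δ^K)/(1−δ) ≥ (39−31)/(31−25) = 4/3.
With δ = 6/7: need 1 − δ^K ≥ 4/3·(1−6/7)/(6/7), i.e. δ^K ≤ 0.7778.
Since (6/7)^1 = 0.8571 and (6/7)^2 = 0.7347, the smallest such K is 2.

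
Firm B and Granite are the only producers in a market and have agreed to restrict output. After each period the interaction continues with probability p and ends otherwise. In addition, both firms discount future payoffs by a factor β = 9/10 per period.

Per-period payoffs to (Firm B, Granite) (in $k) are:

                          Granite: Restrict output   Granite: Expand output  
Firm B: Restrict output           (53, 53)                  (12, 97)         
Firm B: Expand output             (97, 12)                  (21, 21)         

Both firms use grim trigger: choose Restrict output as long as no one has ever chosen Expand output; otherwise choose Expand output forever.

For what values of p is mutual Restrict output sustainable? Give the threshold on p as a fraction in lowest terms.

110/171

With continuation probability p and discount β, the effective per-period discount factor is βp.
Grim-trigger IC: βp ≥ (97−53)/(97−21) = 11/19.
So p ≥ (11/19)/(9/10) = 110/171.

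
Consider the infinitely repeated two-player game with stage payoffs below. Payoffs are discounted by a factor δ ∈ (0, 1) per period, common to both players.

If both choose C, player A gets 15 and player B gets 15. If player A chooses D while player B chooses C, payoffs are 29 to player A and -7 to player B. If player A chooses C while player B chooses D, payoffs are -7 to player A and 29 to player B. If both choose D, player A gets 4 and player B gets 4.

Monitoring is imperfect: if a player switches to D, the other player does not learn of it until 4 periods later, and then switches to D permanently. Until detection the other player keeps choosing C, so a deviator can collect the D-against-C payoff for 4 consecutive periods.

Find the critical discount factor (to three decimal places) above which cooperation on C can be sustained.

0.865

The best deviation is to choose D for all 4 undetected periods, earning 29 each, then 4 forever once detected.
Deviation value: 29(1−δ^4)/(1−δ) + 4δ^4/(1−δ); cooperation value: 15/(1−δ).
IC: 15 ≥ 29(1−δ^4) + 4δ^4 = 29 − 25δ^4.
So δ^4 ≥ 14/25, giving δ ≥ (14/25)^(1/4) ≈ 0.865.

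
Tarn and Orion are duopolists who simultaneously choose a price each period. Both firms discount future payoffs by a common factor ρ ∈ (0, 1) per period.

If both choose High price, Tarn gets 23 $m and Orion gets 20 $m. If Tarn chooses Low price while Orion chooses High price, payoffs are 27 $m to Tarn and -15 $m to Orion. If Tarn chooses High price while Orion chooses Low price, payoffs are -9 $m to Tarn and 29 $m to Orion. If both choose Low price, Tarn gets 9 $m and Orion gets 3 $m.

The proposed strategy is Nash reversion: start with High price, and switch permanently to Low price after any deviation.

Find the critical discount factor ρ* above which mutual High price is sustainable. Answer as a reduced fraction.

9/26

For Tarn: deviation gain 27−23 = 4, per-period punishment loss 23−9 = 14. IC gives ρ ≥ 4/18 = 2/9.
For Orion: gain 9, loss 17 per period, so ρ ≥ 9/26.
The tighter constraint is Orion's, so cooperation needs ρ ≥ 9/26.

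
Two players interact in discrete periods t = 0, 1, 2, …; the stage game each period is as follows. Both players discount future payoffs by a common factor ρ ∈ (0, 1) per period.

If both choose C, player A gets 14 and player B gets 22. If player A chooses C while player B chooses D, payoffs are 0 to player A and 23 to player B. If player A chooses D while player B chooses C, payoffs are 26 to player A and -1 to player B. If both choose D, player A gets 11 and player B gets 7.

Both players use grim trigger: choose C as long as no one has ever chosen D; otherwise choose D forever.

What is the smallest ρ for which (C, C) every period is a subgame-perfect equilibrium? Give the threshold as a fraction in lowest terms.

4/5

For player A: deviation gain 26−14 = 12, per-period punishment loss 14−11 = 3. IC gives ρ ≥ 12/15 = 4/5.
For player B: gain 1, loss 15 per period, so ρ ≥ 1/16.
The tighter constraint is player A's, so cooperation needs ρ ≥ 4/5.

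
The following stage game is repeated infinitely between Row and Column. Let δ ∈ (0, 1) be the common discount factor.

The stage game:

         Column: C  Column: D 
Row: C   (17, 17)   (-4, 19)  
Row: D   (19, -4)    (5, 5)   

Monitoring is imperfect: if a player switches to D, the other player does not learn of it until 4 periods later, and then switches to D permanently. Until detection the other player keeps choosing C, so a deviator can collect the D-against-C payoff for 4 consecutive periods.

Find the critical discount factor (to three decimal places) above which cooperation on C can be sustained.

A deviator earns 19 for 4 periods, then 5 forever; cooperating earns 17 forever. Multiplying the IC by (1−δ):
17 ≥ 19(1−δ^4) + 5δ^4, so 14·δ^4 ≥ 2 and δ^4 ≥ 1/7.
δ ≥ (1/7)^(1/4) ≈ 0.615.

0.615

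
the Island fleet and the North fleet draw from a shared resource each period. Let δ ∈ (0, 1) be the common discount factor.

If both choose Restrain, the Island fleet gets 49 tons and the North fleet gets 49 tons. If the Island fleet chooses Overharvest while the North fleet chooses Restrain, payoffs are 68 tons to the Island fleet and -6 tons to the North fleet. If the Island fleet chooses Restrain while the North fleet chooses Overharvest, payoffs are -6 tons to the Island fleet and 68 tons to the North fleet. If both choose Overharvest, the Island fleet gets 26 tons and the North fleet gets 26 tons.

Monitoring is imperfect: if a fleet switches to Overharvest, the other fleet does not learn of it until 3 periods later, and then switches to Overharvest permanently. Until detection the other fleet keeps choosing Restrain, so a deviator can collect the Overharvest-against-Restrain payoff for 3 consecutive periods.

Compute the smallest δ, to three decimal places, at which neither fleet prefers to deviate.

0.768

Deviating for the 3 undetected periods gains 68−49 = 19 per period over cooperation, then loses 49−26 = 23 per period forever once punishment starts.
Gain: 19(1 + δ + … + δ^2); loss: 23·δ^3/(1−δ).
No profitable deviation ⇔ 19(1−δ^3) ≤ 23·δ^3, i.e. δ^3 ≥ 19/(19+23) = 19/42.
Hence δ ≥ (19/42)^(1/3) ≈ 0.768.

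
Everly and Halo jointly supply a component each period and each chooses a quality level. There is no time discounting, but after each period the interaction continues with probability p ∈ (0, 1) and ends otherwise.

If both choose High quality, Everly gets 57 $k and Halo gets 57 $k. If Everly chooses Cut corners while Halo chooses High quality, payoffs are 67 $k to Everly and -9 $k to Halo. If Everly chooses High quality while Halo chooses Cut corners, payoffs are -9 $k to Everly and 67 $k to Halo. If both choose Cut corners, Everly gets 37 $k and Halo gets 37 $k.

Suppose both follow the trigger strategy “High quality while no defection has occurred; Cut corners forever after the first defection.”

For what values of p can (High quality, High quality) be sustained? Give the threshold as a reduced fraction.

1/3

Expected cooperation value is 57 + p·57 + p²·57 + … = 57/(1−p); deviation gives 67 + p·37/(1−p).
57 ≥ 67(1−p) + 37p ⇒ 30p ≥ 10 ⇒ p ≥ 10/30 = 1/3.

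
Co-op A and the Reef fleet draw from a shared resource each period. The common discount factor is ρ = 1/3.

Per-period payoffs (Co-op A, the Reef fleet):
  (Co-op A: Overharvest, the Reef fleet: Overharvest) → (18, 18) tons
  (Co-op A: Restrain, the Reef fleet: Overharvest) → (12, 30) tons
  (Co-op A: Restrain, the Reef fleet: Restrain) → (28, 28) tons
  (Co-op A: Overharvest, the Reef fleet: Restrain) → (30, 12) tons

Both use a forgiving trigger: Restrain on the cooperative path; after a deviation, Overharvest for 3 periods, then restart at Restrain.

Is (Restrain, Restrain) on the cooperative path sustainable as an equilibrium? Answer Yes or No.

A one-shot deviation gives 30 now, then 18 for 3 periods, then back to 28.
Gain from deviating: (30−28) today; loss: (28−18) in each of the next 3 periods.
No-deviation condition: (28−18)(ρ+…+ρ^3) ≥ 30−28, i.e. ρ+…+ρ^3 ≥ 1/5.
At ρ = 1/3: ρ+…+ρ^3 = 0.4815 ≥ 0.2000.
So cooperation is sustainable.

Yes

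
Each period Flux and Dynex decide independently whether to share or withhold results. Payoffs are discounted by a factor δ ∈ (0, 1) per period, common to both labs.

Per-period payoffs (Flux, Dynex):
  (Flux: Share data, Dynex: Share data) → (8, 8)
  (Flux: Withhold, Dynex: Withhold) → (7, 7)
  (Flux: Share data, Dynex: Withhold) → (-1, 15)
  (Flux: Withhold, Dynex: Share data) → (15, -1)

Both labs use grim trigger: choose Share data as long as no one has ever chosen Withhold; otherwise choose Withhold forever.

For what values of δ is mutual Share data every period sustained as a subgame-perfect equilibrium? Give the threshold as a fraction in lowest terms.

8/(1−δ) ≥ 15 + 7δ/(1−δ)
8 ≥ 15 − 8δ
δ ≥ 7/8.

7/8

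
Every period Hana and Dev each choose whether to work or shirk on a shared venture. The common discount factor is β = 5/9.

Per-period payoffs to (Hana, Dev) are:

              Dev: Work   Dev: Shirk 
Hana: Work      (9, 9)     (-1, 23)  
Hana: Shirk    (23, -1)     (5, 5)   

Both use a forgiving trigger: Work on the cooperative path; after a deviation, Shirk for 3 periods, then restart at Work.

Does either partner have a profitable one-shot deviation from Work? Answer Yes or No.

Yes

A one-shot deviation gives 23 now, then 5 for 3 periods, then back to 9.
Gain from deviating: (23−9) today; loss: (9−5) in each of the next 3 periods.
No-deviation condition: (9−5)(β+…+β^3) ≥ 23−9, i.e. β+…+β^3 ≥ 7/2.
At β = 5/9: β+…+β^3 = 1.0357 < 3.5000.
So cooperation is not sustainable.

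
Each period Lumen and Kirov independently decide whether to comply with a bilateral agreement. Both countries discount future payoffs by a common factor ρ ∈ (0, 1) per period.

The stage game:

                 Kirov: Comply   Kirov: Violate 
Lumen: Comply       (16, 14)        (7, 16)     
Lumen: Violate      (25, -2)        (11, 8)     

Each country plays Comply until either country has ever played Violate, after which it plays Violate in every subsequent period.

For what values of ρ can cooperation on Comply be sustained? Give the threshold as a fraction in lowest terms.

9/14

Lumen's threshold: (25−16)/(25−11) = 9/14.
Kirov's threshold: (16−14)/(16−8) = 1/4.
9/14 > 1/4, so Lumen binds and ρ* = 9/14.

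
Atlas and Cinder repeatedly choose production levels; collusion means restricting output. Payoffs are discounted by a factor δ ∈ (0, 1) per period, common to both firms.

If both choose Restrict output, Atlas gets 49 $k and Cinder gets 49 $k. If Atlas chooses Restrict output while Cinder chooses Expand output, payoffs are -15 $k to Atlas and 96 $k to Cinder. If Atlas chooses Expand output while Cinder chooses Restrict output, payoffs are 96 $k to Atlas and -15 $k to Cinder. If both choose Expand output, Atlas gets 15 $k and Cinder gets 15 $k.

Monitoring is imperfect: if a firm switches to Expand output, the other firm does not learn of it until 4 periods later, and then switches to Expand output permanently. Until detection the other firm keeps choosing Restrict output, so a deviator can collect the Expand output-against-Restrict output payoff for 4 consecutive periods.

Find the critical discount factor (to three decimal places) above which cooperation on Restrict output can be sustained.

A deviator earns 96 for 4 periods, then 15 forever; cooperating earns 49 forever. Multiplying the IC by (1−δ):
49 ≥ 96(1−δ^4) + 15δ^4, so 81·δ^4 ≥ 47 and δ^4 ≥ 47/81.
δ ≥ (47/81)^(1/4) ≈ 0.873.

0.873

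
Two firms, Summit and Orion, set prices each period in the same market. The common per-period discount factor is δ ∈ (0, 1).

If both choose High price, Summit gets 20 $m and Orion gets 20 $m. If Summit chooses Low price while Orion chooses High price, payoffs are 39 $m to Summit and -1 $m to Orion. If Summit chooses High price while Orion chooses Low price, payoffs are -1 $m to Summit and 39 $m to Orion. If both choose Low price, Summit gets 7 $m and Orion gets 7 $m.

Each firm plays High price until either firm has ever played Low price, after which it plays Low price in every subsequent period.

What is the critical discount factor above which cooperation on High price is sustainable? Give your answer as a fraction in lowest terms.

Under grim trigger the critical discount factor is (T−C)/(T−P) with T = 39, C = 20, P = 7.
δ* = (39−20)/(39−7) = 19/32.

19/32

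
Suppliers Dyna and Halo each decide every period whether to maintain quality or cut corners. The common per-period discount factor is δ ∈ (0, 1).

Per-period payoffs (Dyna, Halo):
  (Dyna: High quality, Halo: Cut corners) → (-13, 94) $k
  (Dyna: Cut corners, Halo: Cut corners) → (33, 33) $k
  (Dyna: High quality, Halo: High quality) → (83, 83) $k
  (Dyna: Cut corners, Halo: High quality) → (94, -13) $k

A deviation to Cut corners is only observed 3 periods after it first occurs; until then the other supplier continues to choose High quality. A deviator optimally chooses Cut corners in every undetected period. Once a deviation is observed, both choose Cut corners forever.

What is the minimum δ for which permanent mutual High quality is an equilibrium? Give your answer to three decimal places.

The best deviation is to choose Cut corners for all 3 undetected periods, earning 94 each, then 33 forever once detected.
Deviation value: 94(1−δ^3)/(1−δ) + 33δ^3/(1−δ); cooperation value: 83/(1−δ).
IC: 83 ≥ 94(1−δ^3) + 33δ^3 = 94 − 61δ^3.
So δ^3 ≥ 11/61, giving δ ≥ (11/61)^(1/3) ≈ 0.565.

0.565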